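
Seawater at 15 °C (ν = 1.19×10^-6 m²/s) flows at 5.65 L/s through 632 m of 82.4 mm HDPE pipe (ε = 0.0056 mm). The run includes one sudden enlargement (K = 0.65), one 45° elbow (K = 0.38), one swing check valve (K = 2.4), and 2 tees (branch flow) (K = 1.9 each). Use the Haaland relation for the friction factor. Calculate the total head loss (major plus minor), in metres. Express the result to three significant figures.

H_L ≈ 8.87 m

V = 4Q/(πD²) = 1.060 m/s; V²/2g = 0.05721 m
Re = 7.34×10^4, ε/D = 6.80×10^-5 → f = 0.01927 (Haaland)
Major: h_f = f(L/D)·V²/2g = 0.01927·7670·0.05721 = 8.458 m
Minor: ΣK = 7.23; h_m = ΣK·V²/2g = 0.4137 m
Total H_L = 8.458 + 0.4137 = 8.871 m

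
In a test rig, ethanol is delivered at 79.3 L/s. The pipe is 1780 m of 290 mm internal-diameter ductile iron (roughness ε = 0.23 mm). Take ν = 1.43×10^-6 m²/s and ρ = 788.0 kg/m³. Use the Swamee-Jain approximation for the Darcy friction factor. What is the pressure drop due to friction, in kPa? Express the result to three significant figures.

V = 4Q/(πD²) = 4·0.0793/(π·0.290²) = 1.201 m/s
Re = VD/ν = 1.201·0.290/1.43×10^-6 = 2.43×10^5 → turbulent
ε/D = 0.23/290 = 7.93×10^-4
Swamee-Jain: f = 0.02007
h_f = f(L/D)V²/(2g) = 0.02007·(1780/0.290)·1.201²/(2·9.81) = 9.052 m
Δp = ρg·h_f = 788.0·9.81·9.052 = 69.98 kPa

Δp ≈ 70.0 kPa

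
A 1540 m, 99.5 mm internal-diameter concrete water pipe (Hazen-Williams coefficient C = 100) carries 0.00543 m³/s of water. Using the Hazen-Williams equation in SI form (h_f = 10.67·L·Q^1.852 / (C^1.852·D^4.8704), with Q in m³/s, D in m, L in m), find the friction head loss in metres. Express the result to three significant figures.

h_f = 10.67·1540·0.00543^1.852 / (100^1.852·0.0995^4.8704) = 15.76 m

h_f ≈ 15.8 m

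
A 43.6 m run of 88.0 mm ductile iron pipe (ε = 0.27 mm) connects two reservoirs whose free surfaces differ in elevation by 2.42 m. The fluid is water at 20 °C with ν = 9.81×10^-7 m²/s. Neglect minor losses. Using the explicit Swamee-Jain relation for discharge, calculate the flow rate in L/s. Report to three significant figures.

Swamee-Jain (Type II): Q = -0.965·√(gD⁵h_f/L)·ln[ε/(3.7D) + √(3.17ν²L/(gD³h_f))]
√(gD⁵h_f/L) = √(9.81·0.0880⁵·2.42/43.6) = 0.001695
ε/(3.7D) = 8.29×10^-4; √(3.17ν²L/(gD³h_f)) = 9.07×10^-5
Q = -0.965·0.001695·ln(9.199×10^-4) = 0.01144 m³/s
Check: V = 1.88 m/s, Re = 1.69×10^5, f = 0.02731, h_f = 2.44 m ≈ 2.42 m ✓

Q ≈ 11.4 L/s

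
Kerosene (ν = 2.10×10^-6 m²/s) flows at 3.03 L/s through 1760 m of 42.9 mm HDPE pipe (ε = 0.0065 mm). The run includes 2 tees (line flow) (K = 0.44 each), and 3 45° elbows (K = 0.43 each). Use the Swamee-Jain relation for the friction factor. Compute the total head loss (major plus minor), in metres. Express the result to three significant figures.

V = 4Q/(πD²) = 2.096 m/s; V²/2g = 0.2240 m
Re = 4.28×10^4, ε/D = 1.52×10^-4 → f = 0.02206 (Swamee-Jain)
Major: h_f = f(L/D)·V²/2g = 0.02206·41026·0.2240 = 202.7 m
Minor: ΣK = 2.17; h_m = ΣK·V²/2g = 0.4860 m
Total H_L = 202.7 + 0.4860 = 203.2 m

H_L ≈ 203 m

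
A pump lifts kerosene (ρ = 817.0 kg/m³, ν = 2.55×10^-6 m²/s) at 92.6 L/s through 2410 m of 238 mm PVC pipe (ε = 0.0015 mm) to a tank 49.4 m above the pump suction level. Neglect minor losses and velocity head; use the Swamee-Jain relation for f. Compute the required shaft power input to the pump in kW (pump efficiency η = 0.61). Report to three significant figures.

P_shaft ≈ 103 kW

V = 4Q/(πD²) = 2.081 m/s; Re = 1.94×10^5; ε/D = 6.30×10^-6; f = 0.01568
h_f = f(L/D)V²/2g = 35.06 m
Total head H = z + h_f = 49.4 + 35.06 = 84.46 m
P_hyd = ρgQH = 817.0·9.81·0.0926·84.46 = 62.68 kW
P_shaft = P_hyd/η = 62.68/0.61 = 102.8 kW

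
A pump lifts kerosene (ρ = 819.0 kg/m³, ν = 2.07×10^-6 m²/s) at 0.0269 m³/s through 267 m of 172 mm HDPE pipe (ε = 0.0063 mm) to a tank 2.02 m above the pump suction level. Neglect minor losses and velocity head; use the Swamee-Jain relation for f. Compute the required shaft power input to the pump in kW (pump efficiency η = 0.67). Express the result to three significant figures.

P_shaft ≈ 1.28 kW

V = 4Q/(πD²) = 1.158 m/s; Re = 9.62×10^4; ε/D = 3.66×10^-5; f = 0.01823
h_f = f(L/D)V²/2g = 1.933 m
Total head H = z + h_f = 2.02 + 1.933 = 3.953 m
P_hyd = ρgQH = 819.0·9.81·0.0269·3.953 = 0.8543 kW
P_shaft = P_hyd/η = 0.8543/0.67 = 1.275 kW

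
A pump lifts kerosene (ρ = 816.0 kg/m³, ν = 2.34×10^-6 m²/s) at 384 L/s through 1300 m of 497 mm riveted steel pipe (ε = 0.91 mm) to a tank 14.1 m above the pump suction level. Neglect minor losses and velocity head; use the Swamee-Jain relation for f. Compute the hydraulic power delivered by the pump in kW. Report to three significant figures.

P_hyd ≈ 81.0 kW

V = 4Q/(πD²) = 1.979 m/s; Re = 4.20×10^5; ε/D = 0.00183; f = 0.02347
h_f = f(L/D)V²/2g = 12.26 m
Total head H = z + h_f = 14.1 + 12.26 = 26.36 m
P_hyd = ρgQH = 816.0·9.81·0.384·26.36 = 81.02 kW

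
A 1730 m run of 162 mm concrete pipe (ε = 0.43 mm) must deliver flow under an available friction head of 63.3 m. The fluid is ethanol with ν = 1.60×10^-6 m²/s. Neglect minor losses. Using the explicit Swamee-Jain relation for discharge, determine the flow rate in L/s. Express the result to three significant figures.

Q ≈ 43.6 L/s

Swamee-Jain (Type II): Q = -0.965·√(gD⁵h_f/L)·ln[ε/(3.7D) + √(3.17ν²L/(gD³h_f))]
√(gD⁵h_f/L) = √(9.81·0.162⁵·63.3/1730) = 0.006329
ε/(3.7D) = 7.17×10^-4; √(3.17ν²L/(gD³h_f)) = 7.29×10^-5
Q = -0.965·0.006329·ln(7.903×10^-4) = 0.04362 m³/s
Check: V = 2.12 m/s, Re = 2.14×10^5, f = 0.02615, h_f = 63.7 m ≈ 63.3 m ✓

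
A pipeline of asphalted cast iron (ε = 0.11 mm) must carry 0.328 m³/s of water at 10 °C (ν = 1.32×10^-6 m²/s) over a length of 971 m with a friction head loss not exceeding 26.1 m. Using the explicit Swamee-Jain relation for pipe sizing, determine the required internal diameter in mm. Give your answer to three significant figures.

Swamee-Jain (Type III): D = 0.66·[ε^1.25·(LQ²/(gh_f))^4.75 + ν·Q^9.4·(L/(gh_f))^5.2]^0.04
LQ²/(gh_f) = 0.4080; L/(gh_f) = 3.792
Term 1 = ε^1.25·(…)^4.75 = 1.59×10^-7; Term 2 = ν·Q^9.4·(…)^5.2 = 3.80×10^-8
D = 0.66·(1.59×10^-7 + 3.80×10^-8)^0.04 = 0.3559 m = 356 mm
Check: V = 3.30 m/s, Re = 8.89×10^5, f = 0.01592, h_f = 24.1 m ≈ 26.1 m ✓

D ≈ 356 mm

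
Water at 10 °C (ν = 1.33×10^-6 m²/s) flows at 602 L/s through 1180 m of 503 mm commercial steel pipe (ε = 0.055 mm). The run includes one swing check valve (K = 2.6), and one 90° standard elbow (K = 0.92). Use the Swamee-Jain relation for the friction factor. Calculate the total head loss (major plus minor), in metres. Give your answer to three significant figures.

V = 4Q/(πD²) = 3.029 m/s; V²/2g = 0.4678 m
Re = 1.15×10^6, ε/D = 1.09×10^-4 → f = 0.01350 (Swamee-Jain)
Major: h_f = f(L/D)·V²/2g = 0.01350·2346·0.4678 = 14.82 m
Minor: ΣK = 3.52; h_m = ΣK·V²/2g = 1.647 m
Total H_L = 14.82 + 1.647 = 16.46 m

H_L ≈ 16.5 m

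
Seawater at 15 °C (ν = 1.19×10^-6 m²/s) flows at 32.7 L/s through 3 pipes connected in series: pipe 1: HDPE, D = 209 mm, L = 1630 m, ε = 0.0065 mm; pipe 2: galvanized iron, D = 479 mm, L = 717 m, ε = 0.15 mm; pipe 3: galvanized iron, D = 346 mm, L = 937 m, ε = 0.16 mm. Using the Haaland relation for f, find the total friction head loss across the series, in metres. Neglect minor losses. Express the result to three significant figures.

Pipe 1: V = 0.9532 m/s, Re = 1.67×10^5, ε/D = 3.11×10^-5, f = 0.01623, h_1 = f(L/D)V²/2g = 5.861 m
Pipe 2: V = 0.1815 m/s, Re = 7.30×10^4, ε/D = 3.13×10^-4, f = 0.02025, h_2 = f(L/D)V²/2g = 0.05086 m
Pipe 3: V = 0.3478 m/s, Re = 1.01×10^5, ε/D = 4.62×10^-4, f = 0.01988, h_3 = f(L/D)V²/2g = 0.3319 m
Series → Q common, losses add: H = Σh = 6.243 m

H ≈ 6.24 m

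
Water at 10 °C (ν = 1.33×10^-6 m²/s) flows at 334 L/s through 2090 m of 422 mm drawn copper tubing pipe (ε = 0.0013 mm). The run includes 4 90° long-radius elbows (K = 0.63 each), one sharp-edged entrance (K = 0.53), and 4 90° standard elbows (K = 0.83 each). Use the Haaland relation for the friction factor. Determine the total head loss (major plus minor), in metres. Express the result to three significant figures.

H_L ≈ 19.4 m

V = 4Q/(πD²) = 2.388 m/s; V²/2g = 0.2906 m
Re = 7.58×10^5, ε/D = 3.08×10^-6 → f = 0.01219 (Haaland)
Major: h_f = f(L/D)·V²/2g = 0.01219·4953·0.2906 = 17.54 m
Minor: ΣK = 6.37; h_m = ΣK·V²/2g = 1.851 m
Total H_L = 17.54 + 1.851 = 19.40 m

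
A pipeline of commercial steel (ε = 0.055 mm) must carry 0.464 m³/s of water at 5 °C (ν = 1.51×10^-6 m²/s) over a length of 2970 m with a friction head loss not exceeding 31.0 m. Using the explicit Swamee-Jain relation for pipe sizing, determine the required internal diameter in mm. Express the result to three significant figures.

D ≈ 478 mm

Swamee-Jain (Type III): D = 0.66·[ε^1.25·(LQ²/(gh_f))^4.75 + ν·Q^9.4·(L/(gh_f))^5.2]^0.04
LQ²/(gh_f) = 2.103; L/(gh_f) = 9.766
Term 1 = ε^1.25·(…)^4.75 = 1.62×10^-4; Term 2 = ν·Q^9.4·(…)^5.2 = 1.55×10^-4
D = 0.66·(1.62×10^-4 + 1.55×10^-4)^0.04 = 0.4782 m = 478 mm
Check: V = 2.58 m/s, Re = 8.18×10^5, f = 0.01395, h_f = 29.5 m ≈ 31.0 m ✓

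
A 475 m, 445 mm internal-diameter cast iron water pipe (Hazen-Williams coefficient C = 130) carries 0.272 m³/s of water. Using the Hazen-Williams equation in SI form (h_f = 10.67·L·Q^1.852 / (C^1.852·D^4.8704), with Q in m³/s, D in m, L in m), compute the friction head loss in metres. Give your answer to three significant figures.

h_f = 10.67·475·0.272^1.852 / (130^1.852·0.445^4.8704) = 2.853 m

h_f ≈ 2.85 m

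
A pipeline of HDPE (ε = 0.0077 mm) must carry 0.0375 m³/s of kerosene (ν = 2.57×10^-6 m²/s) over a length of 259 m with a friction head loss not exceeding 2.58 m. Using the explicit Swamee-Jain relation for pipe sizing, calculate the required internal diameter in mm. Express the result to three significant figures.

D ≈ 186 mm

Swamee-Jain (Type III): D = 0.66·[ε^1.25·(LQ²/(gh_f))^4.75 + ν·Q^9.4·(L/(gh_f))^5.2]^0.04
LQ²/(gh_f) = 0.01439; L/(gh_f) = 10.23
Term 1 = ε^1.25·(…)^4.75 = 7.23×10^-16; Term 2 = ν·Q^9.4·(…)^5.2 = 1.81×10^-14
D = 0.66·(7.23×10^-16 + 1.81×10^-14)^0.04 = 0.1864 m = 186 mm
Check: V = 1.37 m/s, Re = 9.96×10^4, f = 0.01813, h_f = 2.42 m ≈ 2.58 m ✓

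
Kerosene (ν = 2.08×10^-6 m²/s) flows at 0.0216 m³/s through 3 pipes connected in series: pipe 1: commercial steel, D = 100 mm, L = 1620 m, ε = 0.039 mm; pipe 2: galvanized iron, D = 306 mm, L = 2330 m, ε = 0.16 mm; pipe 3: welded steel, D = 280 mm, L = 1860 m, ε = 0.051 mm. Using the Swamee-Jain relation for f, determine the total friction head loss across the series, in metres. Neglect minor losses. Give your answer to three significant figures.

Pipe 1: V = 2.750 m/s, Re = 1.32×10^5, ε/D = 3.90×10^-4, f = 0.01920, h_1 = f(L/D)V²/2g = 119.9 m
Pipe 2: V = 0.2937 m/s, Re = 4.32×10^4, ε/D = 5.23×10^-4, f = 0.02327, h_2 = f(L/D)V²/2g = 0.7791 m
Pipe 3: V = 0.3508 m/s, Re = 4.72×10^4, ε/D = 1.82×10^-4, f = 0.02173, h_3 = f(L/D)V²/2g = 0.9055 m
Series → Q common, losses add: H = Σh = 121.6 m

H ≈ 122 m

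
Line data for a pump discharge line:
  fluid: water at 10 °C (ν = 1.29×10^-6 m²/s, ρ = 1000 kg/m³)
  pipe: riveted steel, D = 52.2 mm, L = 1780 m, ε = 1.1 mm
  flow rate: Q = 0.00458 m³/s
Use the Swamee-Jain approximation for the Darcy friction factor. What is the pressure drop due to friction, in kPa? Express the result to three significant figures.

Δp ≈ 3930 kPa

V = 4Q/(πD²) = 4·0.00458/(π·0.0522²) = 2.140 m/s
Re = VD/ν = 2.140·0.0522/1.29×10^-6 = 8.66×10^4 → turbulent
ε/D = 1.1/52.2 = 0.0211
Swamee-Jain: f = 0.05032
h_f = f(L/D)V²/(2g) = 0.05032·(1780/0.0522)·2.140²/(2·9.81) = 400.5 m
Δp = ρg·h_f = 1000·9.81·400.5 = 3929 kPa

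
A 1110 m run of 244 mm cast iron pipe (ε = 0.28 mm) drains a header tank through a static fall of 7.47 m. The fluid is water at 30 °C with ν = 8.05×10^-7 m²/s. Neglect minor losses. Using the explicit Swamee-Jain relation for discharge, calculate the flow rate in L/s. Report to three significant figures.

Swamee-Jain (Type II): Q = -0.965·√(gD⁵h_f/L)·ln[ε/(3.7D) + √(3.17ν²L/(gD³h_f))]
√(gD⁵h_f/L) = √(9.81·0.244⁵·7.47/1110) = 0.007556
ε/(3.7D) = 3.10×10^-4; √(3.17ν²L/(gD³h_f)) = 4.63×10^-5
Q = -0.965·0.007556·ln(3.564×10^-4) = 0.05789 m³/s
Check: V = 1.24 m/s, Re = 3.75×10^5, f = 0.02116, h_f = 7.52 m ≈ 7.47 m ✓

Q ≈ 57.9 L/s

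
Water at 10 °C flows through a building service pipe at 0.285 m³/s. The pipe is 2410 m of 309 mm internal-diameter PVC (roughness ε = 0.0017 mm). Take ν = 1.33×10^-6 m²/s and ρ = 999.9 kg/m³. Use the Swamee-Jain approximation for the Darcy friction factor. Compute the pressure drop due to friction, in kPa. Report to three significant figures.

Δp ≈ 675 kPa

V = 4Q/(πD²) = 4·0.285/(π·0.309²) = 3.800 m/s
Re = VD/ν = 3.800·0.309/1.33×10^-6 = 8.83×10^5 → turbulent
ε/D = 0.0017/309 = 5.50×10^-6
Swamee-Jain: f = 0.01198
h_f = f(L/D)V²/(2g) = 0.01198·(2410/0.309)·3.800²/(2·9.81) = 68.79 m
Δp = ρg·h_f = 999.9·9.81·68.79 = 674.8 kPa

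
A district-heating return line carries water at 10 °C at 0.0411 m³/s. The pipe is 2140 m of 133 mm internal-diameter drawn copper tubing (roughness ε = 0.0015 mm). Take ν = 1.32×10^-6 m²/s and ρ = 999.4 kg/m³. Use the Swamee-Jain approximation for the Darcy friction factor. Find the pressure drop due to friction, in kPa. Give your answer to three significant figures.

V = 4Q/(πD²) = 4·0.0411/(π·0.133²) = 2.958 m/s
Re = VD/ν = 2.958·0.133/1.32×10^-6 = 2.98×10^5 → turbulent
ε/D = 0.0015/133 = 1.13×10^-5
Swamee-Jain: f = 0.01452
h_f = f(L/D)V²/(2g) = 0.01452·(2140/0.133)·2.958²/(2·9.81) = 104.2 m
Δp = ρg·h_f = 999.4·9.81·104.2 = 1022 kPa

Δp ≈ 1020 kPa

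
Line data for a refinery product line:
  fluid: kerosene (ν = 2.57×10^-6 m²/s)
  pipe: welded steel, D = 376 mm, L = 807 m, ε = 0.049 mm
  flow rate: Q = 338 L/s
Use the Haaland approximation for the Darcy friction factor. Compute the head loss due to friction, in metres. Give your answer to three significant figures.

V = 4Q/(πD²) = 4·0.338/(π·0.376²) = 3.044 m/s
Re = VD/ν = 3.044·0.376/2.57×10^-6 = 4.45×10^5 → turbulent
ε/D = 0.049/376 = 1.30×10^-4
Haaland: f = 0.01478
h_f = f(L/D)V²/(2g) = 0.01478·(807/0.376)·3.044²/(2·9.81) = 14.98 m

h_f ≈ 15.0 m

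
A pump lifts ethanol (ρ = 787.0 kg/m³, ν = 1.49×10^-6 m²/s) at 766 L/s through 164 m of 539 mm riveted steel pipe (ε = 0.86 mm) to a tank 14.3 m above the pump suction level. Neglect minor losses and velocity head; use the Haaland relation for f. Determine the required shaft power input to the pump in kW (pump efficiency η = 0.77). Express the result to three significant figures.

V = 4Q/(πD²) = 3.357 m/s; Re = 1.21×10^6; ε/D = 0.00160; f = 0.02228
h_f = f(L/D)V²/2g = 3.893 m
Total head H = z + h_f = 14.3 + 3.893 = 18.19 m
P_hyd = ρgQH = 787.0·9.81·0.766·18.19 = 107.6 kW
P_shaft = P_hyd/η = 107.6/0.77 = 139.7 kW

P_shaft ≈ 140 kW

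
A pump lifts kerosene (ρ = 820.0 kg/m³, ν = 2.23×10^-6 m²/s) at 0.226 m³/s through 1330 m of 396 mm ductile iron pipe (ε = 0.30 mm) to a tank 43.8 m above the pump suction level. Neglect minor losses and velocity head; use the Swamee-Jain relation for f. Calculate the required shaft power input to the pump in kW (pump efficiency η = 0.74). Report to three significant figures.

P_shaft ≈ 135 kW

V = 4Q/(πD²) = 1.835 m/s; Re = 3.26×10^5; ε/D = 7.58×10^-4; f = 0.01959
h_f = f(L/D)V²/2g = 11.29 m
Total head H = z + h_f = 43.8 + 11.29 = 55.09 m
P_hyd = ρgQH = 820.0·9.81·0.226·55.09 = 100.2 kW
P_shaft = P_hyd/η = 100.2/0.74 = 135.3 kW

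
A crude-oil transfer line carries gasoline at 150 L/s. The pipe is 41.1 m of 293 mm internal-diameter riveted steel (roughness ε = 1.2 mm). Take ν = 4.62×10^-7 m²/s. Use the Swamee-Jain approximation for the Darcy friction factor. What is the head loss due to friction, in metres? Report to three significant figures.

h_f ≈ 1.02 m

V = 4Q/(πD²) = 4·0.150/(π·0.293²) = 2.225 m/s
Re = VD/ν = 2.225·0.293/4.62×10^-7 = 1.41×10^6 → turbulent
ε/D = 1.2/293 = 0.00410
Swamee-Jain: f = 0.02874
h_f = f(L/D)V²/(2g) = 0.02874·(41.1/0.293)·2.225²/(2·9.81) = 1.017 m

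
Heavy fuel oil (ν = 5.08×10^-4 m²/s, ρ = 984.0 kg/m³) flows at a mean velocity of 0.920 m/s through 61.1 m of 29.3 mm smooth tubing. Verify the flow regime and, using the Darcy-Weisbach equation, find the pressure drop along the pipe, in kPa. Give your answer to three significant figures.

Δp ≈ 1050 kPa

Re = VD/ν = 0.920·0.02930/5.08×10^-4 = 53.1 → laminar (Re < 2300)
f = 64/Re = 1.206
h_f = f(L/D)V²/(2g) = 1.206·(61.1/0.02930)·0.920²/(2·9.81) = 108.5 m
Δp = ρg·h_f = 984.0·9.81·108.5 = 1047 kPa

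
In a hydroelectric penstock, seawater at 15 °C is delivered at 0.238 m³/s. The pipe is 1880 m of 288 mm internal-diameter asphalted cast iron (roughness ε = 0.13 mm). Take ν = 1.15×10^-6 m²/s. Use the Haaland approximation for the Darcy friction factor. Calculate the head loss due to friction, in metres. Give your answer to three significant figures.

h_f ≈ 74.9 m

V = 4Q/(πD²) = 4·0.238/(π·0.288²) = 3.653 m/s
Re = VD/ν = 3.653·0.288/1.15×10^-6 = 9.15×10^5 → turbulent
ε/D = 0.13/288 = 4.51×10^-4
Haaland: f = 0.01687
h_f = f(L/D)V²/(2g) = 0.01687·(1880/0.288)·3.653²/(2·9.81) = 74.92 m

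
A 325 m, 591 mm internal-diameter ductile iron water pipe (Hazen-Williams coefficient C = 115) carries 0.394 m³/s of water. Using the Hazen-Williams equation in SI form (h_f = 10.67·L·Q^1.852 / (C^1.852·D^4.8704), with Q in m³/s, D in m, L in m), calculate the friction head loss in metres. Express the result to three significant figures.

h_f ≈ 1.22 m

h_f = 10.67·325·0.394^1.852 / (115^1.852·0.591^4.8704) = 1.222 m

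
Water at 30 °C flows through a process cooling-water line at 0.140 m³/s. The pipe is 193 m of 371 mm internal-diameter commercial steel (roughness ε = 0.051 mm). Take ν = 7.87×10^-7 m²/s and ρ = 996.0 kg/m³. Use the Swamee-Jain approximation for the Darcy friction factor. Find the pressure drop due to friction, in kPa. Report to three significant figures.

Δp ≈ 6.34 kPa

V = 4Q/(πD²) = 4·0.140/(π·0.371²) = 1.295 m/s
Re = VD/ν = 1.295·0.371/7.87×10^-7 = 6.11×10^5 → turbulent
ε/D = 0.051/371 = 1.37×10^-4
Swamee-Jain: f = 0.01460
h_f = f(L/D)V²/(2g) = 0.01460·(193/0.371)·1.295²/(2·9.81) = 0.6493 m
Δp = ρg·h_f = 996.0·9.81·0.6493 = 6.344 kPa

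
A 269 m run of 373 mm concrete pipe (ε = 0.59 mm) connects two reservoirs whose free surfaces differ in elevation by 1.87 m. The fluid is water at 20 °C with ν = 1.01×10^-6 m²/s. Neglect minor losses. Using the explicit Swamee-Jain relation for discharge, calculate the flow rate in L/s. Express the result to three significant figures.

Q ≈ 165 L/s

Swamee-Jain (Type II): Q = -0.965·√(gD⁵h_f/L)·ln[ε/(3.7D) + √(3.17ν²L/(gD³h_f))]
√(gD⁵h_f/L) = √(9.81·0.373⁵·1.87/269) = 0.02219
ε/(3.7D) = 4.28×10^-4; √(3.17ν²L/(gD³h_f)) = 3.02×10^-5
Q = -0.965·0.02219·ln(4.577×10^-4) = 0.1646 m³/s
Check: V = 1.51 m/s, Re = 5.56×10^5, f = 0.02253, h_f = 1.88 m ≈ 1.87 m ✓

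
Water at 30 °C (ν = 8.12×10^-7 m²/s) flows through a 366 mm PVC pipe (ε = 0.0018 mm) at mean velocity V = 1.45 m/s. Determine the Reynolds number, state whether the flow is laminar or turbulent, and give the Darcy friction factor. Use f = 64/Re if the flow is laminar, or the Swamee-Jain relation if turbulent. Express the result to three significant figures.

Re = VD/ν = 1.450·0.366/8.12×10^-7 = 6.54×10^5
Re > 4000 → turbulent; ε/D = 4.92×10^-6
Swamee-Jain: f = 0.01258

Re ≈ 6.54×10^5; turbulent; f ≈ 0.0126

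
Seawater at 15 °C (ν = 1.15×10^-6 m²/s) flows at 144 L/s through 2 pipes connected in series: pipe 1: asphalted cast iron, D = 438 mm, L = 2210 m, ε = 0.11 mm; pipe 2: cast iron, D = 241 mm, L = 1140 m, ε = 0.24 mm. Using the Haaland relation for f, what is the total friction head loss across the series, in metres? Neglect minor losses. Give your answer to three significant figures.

Pipe 1: V = 0.9557 m/s, Re = 3.64×10^5, ε/D = 2.51×10^-4, f = 0.01616, h_1 = f(L/D)V²/2g = 3.795 m
Pipe 2: V = 3.157 m/s, Re = 6.62×10^5, ε/D = 9.96×10^-4, f = 0.02005, h_2 = f(L/D)V²/2g = 48.18 m
Series → Q common, losses add: H = Σh = 51.98 m

H ≈ 52.0 m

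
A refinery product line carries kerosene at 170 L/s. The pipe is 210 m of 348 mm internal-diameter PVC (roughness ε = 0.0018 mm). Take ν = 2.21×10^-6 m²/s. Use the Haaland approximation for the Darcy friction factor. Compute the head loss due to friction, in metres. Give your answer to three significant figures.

h_f ≈ 1.43 m

V = 4Q/(πD²) = 4·0.170/(π·0.348²) = 1.787 m/s
Re = VD/ν = 1.787·0.348/2.21×10^-6 = 2.81×10^5 → turbulent
ε/D = 0.0018/348 = 5.17×10^-6
Haaland: f = 0.01455
h_f = f(L/D)V²/(2g) = 0.01455·(210/0.348)·1.787²/(2·9.81) = 1.430 m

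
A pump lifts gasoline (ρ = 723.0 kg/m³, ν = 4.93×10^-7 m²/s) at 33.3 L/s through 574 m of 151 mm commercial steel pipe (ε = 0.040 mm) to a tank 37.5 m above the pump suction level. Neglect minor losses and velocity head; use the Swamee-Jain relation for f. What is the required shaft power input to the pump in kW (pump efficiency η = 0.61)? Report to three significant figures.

P_shaft ≈ 18.7 kW

V = 4Q/(πD²) = 1.860 m/s; Re = 5.70×10^5; ε/D = 2.65×10^-4; f = 0.01594
h_f = f(L/D)V²/2g = 10.68 m
Total head H = z + h_f = 37.5 + 10.68 = 48.18 m
P_hyd = ρgQH = 723.0·9.81·0.0333·48.18 = 11.38 kW
P_shaft = P_hyd/η = 11.38/0.61 = 18.65 kW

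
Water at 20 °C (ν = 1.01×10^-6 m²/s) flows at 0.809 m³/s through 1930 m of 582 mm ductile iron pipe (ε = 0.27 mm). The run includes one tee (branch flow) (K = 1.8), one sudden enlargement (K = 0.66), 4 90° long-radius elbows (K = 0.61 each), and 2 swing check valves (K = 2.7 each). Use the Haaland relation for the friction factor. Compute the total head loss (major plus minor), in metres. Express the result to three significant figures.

V = 4Q/(πD²) = 3.041 m/s; V²/2g = 0.4713 m
Re = 1.75×10^6, ε/D = 4.64×10^-4 → f = 0.01673 (Haaland)
Major: h_f = f(L/D)·V²/2g = 0.01673·3316·0.4713 = 26.14 m
Minor: ΣK = 10.3; h_m = ΣK·V²/2g = 4.855 m
Total H_L = 26.14 + 4.855 = 31.00 m

H_L ≈ 31.0 m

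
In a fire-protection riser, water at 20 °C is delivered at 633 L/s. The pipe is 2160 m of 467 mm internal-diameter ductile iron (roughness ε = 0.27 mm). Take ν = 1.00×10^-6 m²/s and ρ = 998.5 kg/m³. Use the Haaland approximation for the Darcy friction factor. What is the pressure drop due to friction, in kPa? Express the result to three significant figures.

V = 4Q/(πD²) = 4·0.633/(π·0.467²) = 3.696 m/s
Re = VD/ν = 3.696·0.467/1.00×10^-6 = 1.73×10^6 → turbulent
ε/D = 0.27/467 = 5.78×10^-4
Haaland: f = 0.01752
h_f = f(L/D)V²/(2g) = 0.01752·(2160/0.467)·3.696²/(2·9.81) = 56.42 m
Δp = ρg·h_f = 998.5·9.81·56.42 = 552.7 kPa

Δp ≈ 553 kPa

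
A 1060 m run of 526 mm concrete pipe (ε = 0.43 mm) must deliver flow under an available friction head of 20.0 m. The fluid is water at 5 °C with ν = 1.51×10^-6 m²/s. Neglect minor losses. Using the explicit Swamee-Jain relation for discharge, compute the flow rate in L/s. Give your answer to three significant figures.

Swamee-Jain (Type II): Q = -0.965·√(gD⁵h_f/L)·ln[ε/(3.7D) + √(3.17ν²L/(gD³h_f))]
√(gD⁵h_f/L) = √(9.81·0.526⁵·20.0/1060) = 0.08633
ε/(3.7D) = 2.21×10^-4; √(3.17ν²L/(gD³h_f)) = 1.64×10^-5
Q = -0.965·0.08633·ln(2.373×10^-4) = 0.6953 m³/s
Check: V = 3.20 m/s, Re = 1.11×10^6, f = 0.01911, h_f = 20.1 m ≈ 20.0 m ✓

Q ≈ 695 L/s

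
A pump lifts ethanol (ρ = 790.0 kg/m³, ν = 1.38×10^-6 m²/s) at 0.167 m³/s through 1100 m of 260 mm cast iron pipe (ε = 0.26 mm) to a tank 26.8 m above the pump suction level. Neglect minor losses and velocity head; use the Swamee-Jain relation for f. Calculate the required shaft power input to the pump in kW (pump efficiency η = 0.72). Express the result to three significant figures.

V = 4Q/(πD²) = 3.145 m/s; Re = 5.93×10^5; ε/D = 0.00100; f = 0.02026
h_f = f(L/D)V²/2g = 43.22 m
Total head H = z + h_f = 26.8 + 43.22 = 70.02 m
P_hyd = ρgQH = 790.0·9.81·0.167·70.02 = 90.62 kW
P_shaft = P_hyd/η = 90.62/0.72 = 125.9 kW

P_shaft ≈ 126 kW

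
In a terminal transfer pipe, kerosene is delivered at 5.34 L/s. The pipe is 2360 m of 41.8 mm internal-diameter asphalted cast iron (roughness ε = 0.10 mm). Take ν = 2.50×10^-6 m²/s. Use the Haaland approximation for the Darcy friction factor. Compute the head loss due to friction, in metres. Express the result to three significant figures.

V = 4Q/(πD²) = 4·0.00534/(π·0.0418²) = 3.891 m/s
Re = VD/ν = 3.891·0.0418/2.50×10^-6 = 6.51×10^4 → turbulent
ε/D = 0.10/41.8 = 0.00239
Haaland: f = 0.02663
h_f = f(L/D)V²/(2g) = 0.02663·(2360/0.0418)·3.891²/(2·9.81) = 1161 m

h_f ≈ 1160 m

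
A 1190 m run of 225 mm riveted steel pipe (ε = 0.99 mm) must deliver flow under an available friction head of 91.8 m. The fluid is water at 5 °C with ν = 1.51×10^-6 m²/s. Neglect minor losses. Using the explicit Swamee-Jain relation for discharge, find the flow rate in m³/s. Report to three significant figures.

Swamee-Jain (Type II): Q = -0.965·√(gD⁵h_f/L)·ln[ε/(3.7D) + √(3.17ν²L/(gD³h_f))]
√(gD⁵h_f/L) = √(9.81·0.225⁵·91.8/1190) = 0.02089
ε/(3.7D) = 0.00119; √(3.17ν²L/(gD³h_f)) = 2.90×10^-5
Q = -0.965·0.02089·ln(0.001218) = 0.1353 m³/s
Check: V = 3.40 m/s, Re = 5.07×10^5, f = 0.02953, h_f = 92.1 m ≈ 91.8 m ✓

Q ≈ 0.135 m³/s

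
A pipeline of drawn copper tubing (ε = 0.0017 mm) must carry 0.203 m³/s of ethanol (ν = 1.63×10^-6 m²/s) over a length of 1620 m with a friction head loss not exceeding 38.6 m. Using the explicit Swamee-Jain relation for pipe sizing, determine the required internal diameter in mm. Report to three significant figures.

D ≈ 288 mm

Swamee-Jain (Type III): D = 0.66·[ε^1.25·(LQ²/(gh_f))^4.75 + ν·Q^9.4·(L/(gh_f))^5.2]^0.04
LQ²/(gh_f) = 0.1763; L/(gh_f) = 4.278
Term 1 = ε^1.25·(…)^4.75 = 1.61×10^-11; Term 2 = ν·Q^9.4·(…)^5.2 = 9.66×10^-10
D = 0.66·(1.61×10^-11 + 9.66×10^-10)^0.04 = 0.2879 m = 288 mm
Check: V = 3.12 m/s, Re = 5.51×10^5, f = 0.01297, h_f = 36.2 m ≈ 38.6 m ✓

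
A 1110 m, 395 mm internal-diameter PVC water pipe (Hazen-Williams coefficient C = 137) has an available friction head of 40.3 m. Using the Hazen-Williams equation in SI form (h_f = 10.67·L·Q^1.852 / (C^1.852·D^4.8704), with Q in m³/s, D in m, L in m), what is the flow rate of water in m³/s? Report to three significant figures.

Rearranging: Q = [h_f·C^1.852·D^4.8704 / (10.67·L)]^(1/1.852)
Q = [40.3·137^1.852·0.395^4.8704 / (10.67·1110)]^0.540 = 0.5535 m³/s

Q ≈ 0.554 m³/s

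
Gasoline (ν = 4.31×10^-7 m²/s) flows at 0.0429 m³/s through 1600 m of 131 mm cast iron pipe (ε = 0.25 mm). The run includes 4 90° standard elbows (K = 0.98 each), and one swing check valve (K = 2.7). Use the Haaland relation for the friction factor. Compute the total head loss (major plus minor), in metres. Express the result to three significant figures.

V = 4Q/(πD²) = 3.183 m/s; V²/2g = 0.5164 m
Re = 9.67×10^5, ε/D = 0.00191 → f = 0.02335 (Haaland)
Major: h_f = f(L/D)·V²/2g = 0.02335·12214·0.5164 = 147.3 m
Minor: ΣK = 6.62; h_m = ΣK·V²/2g = 3.418 m
Total H_L = 147.3 + 3.418 = 150.7 m

H_L ≈ 151 m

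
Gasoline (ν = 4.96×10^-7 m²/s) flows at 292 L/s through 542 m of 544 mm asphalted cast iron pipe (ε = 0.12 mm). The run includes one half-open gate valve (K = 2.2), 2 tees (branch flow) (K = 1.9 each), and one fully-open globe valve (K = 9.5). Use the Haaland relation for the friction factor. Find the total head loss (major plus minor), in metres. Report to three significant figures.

V = 4Q/(πD²) = 1.256 m/s; V²/2g = 0.08044 m
Re = 1.38×10^6, ε/D = 2.21×10^-4 → f = 0.01462 (Haaland)
Major: h_f = f(L/D)·V²/2g = 0.01462·996.3·0.08044 = 1.172 m
Minor: ΣK = 15.5; h_m = ΣK·V²/2g = 1.247 m
Total H_L = 1.172 + 1.247 = 2.419 m

H_L ≈ 2.42 m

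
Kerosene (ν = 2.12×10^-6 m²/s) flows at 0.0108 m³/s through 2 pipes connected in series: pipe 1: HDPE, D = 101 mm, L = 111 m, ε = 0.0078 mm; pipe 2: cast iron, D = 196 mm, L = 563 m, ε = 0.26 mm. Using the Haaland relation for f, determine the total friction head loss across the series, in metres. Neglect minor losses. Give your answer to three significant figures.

H ≈ 2.51 m

Pipe 1: V = 1.348 m/s, Re = 6.42×10^4, ε/D = 7.72×10^-5, f = 0.01984, h_1 = f(L/D)V²/2g = 2.020 m
Pipe 2: V = 0.3579 m/s, Re = 3.31×10^4, ε/D = 0.00133, f = 0.02599, h_2 = f(L/D)V²/2g = 0.4876 m
Series → Q common, losses add: H = Σh = 2.507 m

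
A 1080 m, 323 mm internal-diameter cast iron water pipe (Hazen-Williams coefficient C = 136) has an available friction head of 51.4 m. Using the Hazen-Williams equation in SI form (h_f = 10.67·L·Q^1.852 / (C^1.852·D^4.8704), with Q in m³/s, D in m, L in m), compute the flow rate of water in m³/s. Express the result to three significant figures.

Rearranging: Q = [h_f·C^1.852·D^4.8704 / (10.67·L)]^(1/1.852)
Q = [51.4·136^1.852·0.323^4.8704 / (10.67·1080)]^0.540 = 0.3746 m³/s

Q ≈ 0.375 m³/s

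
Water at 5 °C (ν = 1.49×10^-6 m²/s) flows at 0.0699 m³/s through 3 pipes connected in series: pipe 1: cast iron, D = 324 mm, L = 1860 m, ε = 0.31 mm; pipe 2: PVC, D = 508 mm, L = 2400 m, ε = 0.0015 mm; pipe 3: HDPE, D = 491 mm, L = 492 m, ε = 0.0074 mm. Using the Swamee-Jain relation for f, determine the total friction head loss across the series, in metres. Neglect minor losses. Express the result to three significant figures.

Pipe 1: V = 0.8478 m/s, Re = 1.84×10^5, ε/D = 9.57×10^-4, f = 0.02113, h_1 = f(L/D)V²/2g = 4.444 m
Pipe 2: V = 0.3449 m/s, Re = 1.18×10^5, ε/D = 2.95×10^-6, f = 0.01729, h_2 = f(L/D)V²/2g = 0.4953 m
Pipe 3: V = 0.3692 m/s, Re = 1.22×10^5, ε/D = 1.51×10^-5, f = 0.01726, h_3 = f(L/D)V²/2g = 0.1201 m
Series → Q common, losses add: H = Σh = 5.059 m

H ≈ 5.06 m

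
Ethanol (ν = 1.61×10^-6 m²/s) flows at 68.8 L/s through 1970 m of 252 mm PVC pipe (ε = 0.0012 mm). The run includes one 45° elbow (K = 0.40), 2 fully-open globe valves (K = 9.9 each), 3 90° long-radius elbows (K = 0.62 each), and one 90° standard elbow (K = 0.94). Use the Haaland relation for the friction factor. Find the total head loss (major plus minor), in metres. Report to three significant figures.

V = 4Q/(πD²) = 1.379 m/s; V²/2g = 0.09698 m
Re = 2.16×10^5, ε/D = 4.76×10^-6 → f = 0.01530 (Haaland)
Major: h_f = f(L/D)·V²/2g = 0.01530·7817·0.09698 = 11.60 m
Minor: ΣK = 23.0; h_m = ΣK·V²/2g = 2.231 m
Total H_L = 11.60 + 2.231 = 13.83 m

H_L ≈ 13.8 m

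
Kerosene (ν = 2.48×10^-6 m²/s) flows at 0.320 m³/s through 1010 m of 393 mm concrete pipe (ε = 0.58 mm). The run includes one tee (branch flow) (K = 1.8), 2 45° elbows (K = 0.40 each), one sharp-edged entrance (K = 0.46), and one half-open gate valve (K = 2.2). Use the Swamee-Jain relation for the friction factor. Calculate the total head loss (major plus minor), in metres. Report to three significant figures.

H_L ≈ 22.2 m

V = 4Q/(πD²) = 2.638 m/s; V²/2g = 0.3547 m
Re = 4.18×10^5, ε/D = 0.00148 → f = 0.02231 (Swamee-Jain)
Major: h_f = f(L/D)·V²/2g = 0.02231·2570·0.3547 = 20.33 m
Minor: ΣK = 5.26; h_m = ΣK·V²/2g = 1.866 m
Total H_L = 20.33 + 1.866 = 22.20 m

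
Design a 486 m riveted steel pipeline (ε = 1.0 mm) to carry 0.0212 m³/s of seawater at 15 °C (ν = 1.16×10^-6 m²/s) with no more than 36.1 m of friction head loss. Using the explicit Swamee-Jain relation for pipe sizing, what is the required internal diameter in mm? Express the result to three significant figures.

D ≈ 115 mm

Swamee-Jain (Type III): D = 0.66·[ε^1.25·(LQ²/(gh_f))^4.75 + ν·Q^9.4·(L/(gh_f))^5.2]^0.04
LQ²/(gh_f) = 6.168×10^-4; L/(gh_f) = 1.372
Term 1 = ε^1.25·(…)^4.75 = 1.01×10^-19; Term 2 = ν·Q^9.4·(…)^5.2 = 1.11×10^-21
D = 0.66·(1.01×10^-19 + 1.11×10^-21)^0.04 = 0.1148 m = 115 mm
Check: V = 2.05 m/s, Re = 2.03×10^5, f = 0.03668, h_f = 33.2 m ≈ 36.1 m ✓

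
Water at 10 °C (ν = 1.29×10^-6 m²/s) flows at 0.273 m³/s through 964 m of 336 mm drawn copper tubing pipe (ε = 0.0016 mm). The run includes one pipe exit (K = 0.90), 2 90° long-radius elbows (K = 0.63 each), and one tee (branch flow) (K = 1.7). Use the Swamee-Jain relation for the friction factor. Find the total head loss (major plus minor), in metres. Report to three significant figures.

H_L ≈ 18.7 m

V = 4Q/(πD²) = 3.079 m/s; V²/2g = 0.4832 m
Re = 8.02×10^5, ε/D = 4.76×10^-6 → f = 0.01215 (Swamee-Jain)
Major: h_f = f(L/D)·V²/2g = 0.01215·2869·0.4832 = 16.85 m
Minor: ΣK = 3.86; h_m = ΣK·V²/2g = 1.865 m
Total H_L = 16.85 + 1.865 = 18.71 m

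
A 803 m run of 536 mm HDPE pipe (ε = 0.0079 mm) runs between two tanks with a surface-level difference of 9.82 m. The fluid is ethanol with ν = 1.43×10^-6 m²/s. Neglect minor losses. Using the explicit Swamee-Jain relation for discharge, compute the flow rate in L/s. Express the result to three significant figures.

Swamee-Jain (Type II): Q = -0.965·√(gD⁵h_f/L)·ln[ε/(3.7D) + √(3.17ν²L/(gD³h_f))]
√(gD⁵h_f/L) = √(9.81·0.536⁵·9.82/803) = 0.07285
ε/(3.7D) = 3.98×10^-6; √(3.17ν²L/(gD³h_f)) = 1.87×10^-5
Q = -0.965·0.07285·ln(2.272×10^-5) = 0.7517 m³/s
Check: V = 3.33 m/s, Re = 1.25×10^6, f = 0.01159, h_f = 9.82 m ≈ 9.82 m ✓

Q ≈ 752 L/s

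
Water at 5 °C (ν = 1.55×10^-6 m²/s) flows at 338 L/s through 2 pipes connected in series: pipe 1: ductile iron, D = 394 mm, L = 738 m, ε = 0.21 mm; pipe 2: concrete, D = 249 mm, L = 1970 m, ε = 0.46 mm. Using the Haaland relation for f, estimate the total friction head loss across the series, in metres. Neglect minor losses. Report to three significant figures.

H ≈ 462 m

Pipe 1: V = 2.772 m/s, Re = 7.05×10^5, ε/D = 5.33×10^-4, f = 0.01756, h_1 = f(L/D)V²/2g = 12.89 m
Pipe 2: V = 6.941 m/s, Re = 1.12×10^6, ε/D = 0.00185, f = 0.02313, h_2 = f(L/D)V²/2g = 449.4 m
Series → Q common, losses add: H = Σh = 462.3 m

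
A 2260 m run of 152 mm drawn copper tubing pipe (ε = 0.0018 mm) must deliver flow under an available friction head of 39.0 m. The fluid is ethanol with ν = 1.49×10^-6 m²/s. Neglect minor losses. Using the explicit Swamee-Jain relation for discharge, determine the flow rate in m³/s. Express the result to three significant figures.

Swamee-Jain (Type II): Q = -0.965·√(gD⁵h_f/L)·ln[ε/(3.7D) + √(3.17ν²L/(gD³h_f))]
√(gD⁵h_f/L) = √(9.81·0.152⁵·39.0/2260) = 0.003706
ε/(3.7D) = 3.20×10^-6; √(3.17ν²L/(gD³h_f)) = 1.09×10^-4
Q = -0.965·0.003706·ln(1.120×10^-4) = 0.03253 m³/s
Check: V = 1.79 m/s, Re = 1.83×10^5, f = 0.01591, h_f = 38.8 m ≈ 39.0 m ✓

Q ≈ 0.0325 m³/s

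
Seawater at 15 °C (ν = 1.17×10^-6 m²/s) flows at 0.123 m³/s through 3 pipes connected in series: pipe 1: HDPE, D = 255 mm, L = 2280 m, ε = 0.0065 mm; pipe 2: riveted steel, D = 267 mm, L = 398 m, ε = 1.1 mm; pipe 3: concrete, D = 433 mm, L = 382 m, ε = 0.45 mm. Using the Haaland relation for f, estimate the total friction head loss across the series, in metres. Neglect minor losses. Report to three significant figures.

H ≈ 46.3 m

Pipe 1: V = 2.408 m/s, Re = 5.25×10^5, ε/D = 2.55×10^-5, f = 0.01326, h_1 = f(L/D)V²/2g = 35.06 m
Pipe 2: V = 2.197 m/s, Re = 5.01×10^5, ε/D = 0.00412, f = 0.02892, h_2 = f(L/D)V²/2g = 10.60 m
Pipe 3: V = 0.8353 m/s, Re = 3.09×10^5, ε/D = 0.00104, f = 0.02067, h_3 = f(L/D)V²/2g = 0.6483 m
Series → Q common, losses add: H = Σh = 46.32 m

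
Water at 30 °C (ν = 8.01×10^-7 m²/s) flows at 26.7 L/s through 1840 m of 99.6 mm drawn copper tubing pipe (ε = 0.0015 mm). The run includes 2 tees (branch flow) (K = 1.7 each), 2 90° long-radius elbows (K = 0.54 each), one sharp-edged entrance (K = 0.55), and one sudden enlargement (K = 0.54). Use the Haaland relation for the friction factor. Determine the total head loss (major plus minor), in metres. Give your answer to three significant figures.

H_L ≈ 154 m

V = 4Q/(πD²) = 3.427 m/s; V²/2g = 0.5986 m
Re = 4.26×10^5, ε/D = 1.51×10^-5 → f = 0.01360 (Haaland)
Major: h_f = f(L/D)·V²/2g = 0.01360·18474·0.5986 = 150.4 m
Minor: ΣK = 5.57; h_m = ΣK·V²/2g = 3.334 m
Total H_L = 150.4 + 3.334 = 153.7 m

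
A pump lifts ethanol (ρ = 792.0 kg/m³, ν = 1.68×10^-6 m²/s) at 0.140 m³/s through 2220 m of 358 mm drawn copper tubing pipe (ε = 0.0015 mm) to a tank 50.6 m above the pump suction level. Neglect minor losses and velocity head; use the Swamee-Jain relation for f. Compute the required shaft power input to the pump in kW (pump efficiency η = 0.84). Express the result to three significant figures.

V = 4Q/(πD²) = 1.391 m/s; Re = 2.96×10^5; ε/D = 4.19×10^-6; f = 0.01446
h_f = f(L/D)V²/2g = 8.838 m
Total head H = z + h_f = 50.6 + 8.838 = 59.44 m
P_hyd = ρgQH = 792.0·9.81·0.140·59.44 = 64.65 kW
P_shaft = P_hyd/η = 64.65/0.84 = 76.97 kW

P_shaft ≈ 77.0 kW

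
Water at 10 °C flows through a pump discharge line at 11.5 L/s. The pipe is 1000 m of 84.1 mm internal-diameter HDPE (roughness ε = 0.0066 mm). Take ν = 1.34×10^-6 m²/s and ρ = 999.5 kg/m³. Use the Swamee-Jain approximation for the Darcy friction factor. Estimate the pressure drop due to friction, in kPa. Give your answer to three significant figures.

V = 4Q/(πD²) = 4·0.0115/(π·0.0841²) = 2.070 m/s
Re = VD/ν = 2.070·0.0841/1.34×10^-6 = 1.30×10^5 → turbulent
ε/D = 0.0066/84.1 = 7.85×10^-5
Swamee-Jain: f = 0.01746
h_f = f(L/D)V²/(2g) = 0.01746·(1000/0.0841)·2.070²/(2·9.81) = 45.36 m
Δp = ρg·h_f = 999.5·9.81·45.36 = 444.8 kPa

Δp ≈ 445 kPa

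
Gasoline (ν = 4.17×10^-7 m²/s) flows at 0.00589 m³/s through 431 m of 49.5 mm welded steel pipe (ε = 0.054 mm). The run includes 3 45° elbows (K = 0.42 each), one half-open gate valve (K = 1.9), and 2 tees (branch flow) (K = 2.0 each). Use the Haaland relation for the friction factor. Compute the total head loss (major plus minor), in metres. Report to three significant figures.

H_L ≈ 89.7 m

V = 4Q/(πD²) = 3.061 m/s; V²/2g = 0.4775 m
Re = 3.63×10^5, ε/D = 0.00109 → f = 0.02077 (Haaland)
Major: h_f = f(L/D)·V²/2g = 0.02077·8707·0.4775 = 86.33 m
Minor: ΣK = 7.16; h_m = ΣK·V²/2g = 3.419 m
Total H_L = 86.33 + 3.419 = 89.75 m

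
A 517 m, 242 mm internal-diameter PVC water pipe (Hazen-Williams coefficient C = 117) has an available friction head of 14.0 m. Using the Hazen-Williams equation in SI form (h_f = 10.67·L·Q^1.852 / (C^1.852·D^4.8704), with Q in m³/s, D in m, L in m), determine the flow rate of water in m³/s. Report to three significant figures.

Q ≈ 0.111 m³/s

Rearranging: Q = [h_f·C^1.852·D^4.8704 / (10.67·L)]^(1/1.852)
Q = [14.0·117^1.852·0.242^4.8704 / (10.67·517)]^0.540 = 0.1112 m³/s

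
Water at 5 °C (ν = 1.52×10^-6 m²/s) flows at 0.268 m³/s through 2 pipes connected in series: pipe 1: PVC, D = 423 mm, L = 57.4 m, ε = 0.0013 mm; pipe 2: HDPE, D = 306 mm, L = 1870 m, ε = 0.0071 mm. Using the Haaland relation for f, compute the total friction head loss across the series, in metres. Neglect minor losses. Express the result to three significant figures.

Pipe 1: V = 1.907 m/s, Re = 5.31×10^5, ε/D = 3.07×10^-6, f = 0.01296, h_1 = f(L/D)V²/2g = 0.3260 m
Pipe 2: V = 3.644 m/s, Re = 7.34×10^5, ε/D = 2.32×10^-5, f = 0.01257, h_2 = f(L/D)V²/2g = 51.99 m
Series → Q common, losses add: H = Σh = 52.32 m

H ≈ 52.3 m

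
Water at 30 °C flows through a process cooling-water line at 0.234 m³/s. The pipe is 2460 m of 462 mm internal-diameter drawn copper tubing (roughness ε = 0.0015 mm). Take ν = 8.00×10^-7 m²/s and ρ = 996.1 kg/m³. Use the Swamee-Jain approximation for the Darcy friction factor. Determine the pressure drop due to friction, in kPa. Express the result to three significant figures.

Δp ≈ 62.6 kPa

V = 4Q/(πD²) = 4·0.234/(π·0.462²) = 1.396 m/s
Re = VD/ν = 1.396·0.462/8.00×10^-7 = 8.06×10^5 → turbulent
ε/D = 0.0015/462 = 3.25×10^-6
Swamee-Jain: f = 0.01211
h_f = f(L/D)V²/(2g) = 0.01211·(2460/0.462)·1.396²/(2·9.81) = 6.404 m
Δp = ρg·h_f = 996.1·9.81·6.404 = 62.58 kPa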